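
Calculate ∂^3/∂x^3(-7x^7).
- 1470 x^{4}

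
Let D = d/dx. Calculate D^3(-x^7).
- 210 x^{4}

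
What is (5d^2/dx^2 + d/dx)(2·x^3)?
6 x \left(x + 10\right)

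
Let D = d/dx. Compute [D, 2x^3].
6 x^{2}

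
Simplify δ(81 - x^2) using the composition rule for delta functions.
\frac{\delta(x - 9) + \delta(x + 9)}{18}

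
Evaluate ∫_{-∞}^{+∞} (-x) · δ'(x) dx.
1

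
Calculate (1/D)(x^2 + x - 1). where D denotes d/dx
\frac{x^{3}}{3} + \frac{x^{2}}{2} - x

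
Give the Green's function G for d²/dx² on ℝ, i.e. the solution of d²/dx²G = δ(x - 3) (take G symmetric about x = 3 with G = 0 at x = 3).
\frac{|x - 3|}{2}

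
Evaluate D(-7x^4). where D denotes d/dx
- 28 x^{3}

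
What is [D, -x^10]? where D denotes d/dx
- 10 x^{9}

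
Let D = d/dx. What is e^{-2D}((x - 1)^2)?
x^{2} - 6 x + 9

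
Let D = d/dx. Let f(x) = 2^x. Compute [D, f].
2^{x} \log{\left(2 \right)}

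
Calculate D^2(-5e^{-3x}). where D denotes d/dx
- 45 e^{- 3 x}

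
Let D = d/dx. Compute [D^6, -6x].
-36D^{5}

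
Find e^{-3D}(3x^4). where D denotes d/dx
3 x^{4} - 36 x^{3} + 162 x^{2} - 324 x + 243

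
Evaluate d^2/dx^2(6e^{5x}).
150 e^{5 x}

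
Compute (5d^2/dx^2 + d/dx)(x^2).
2 x + 10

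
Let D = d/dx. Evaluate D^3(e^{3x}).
27 e^{3 x}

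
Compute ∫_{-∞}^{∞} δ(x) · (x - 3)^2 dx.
9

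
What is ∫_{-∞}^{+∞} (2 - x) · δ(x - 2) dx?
0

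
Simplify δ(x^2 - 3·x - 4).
\frac{\delta(x - 4) + \delta(x + 1)}{5}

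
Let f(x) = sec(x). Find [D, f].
\tan{\left(x \right)} \sec{\left(x \right)}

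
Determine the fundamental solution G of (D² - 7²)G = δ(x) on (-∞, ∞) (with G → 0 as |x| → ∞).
-\frac{e^{-7|x|}}{14}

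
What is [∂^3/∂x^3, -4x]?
-12\frac{d^{2}}{dx^{2}}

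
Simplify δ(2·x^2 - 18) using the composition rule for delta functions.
\frac{\delta(x - 3) + \delta(x + 3)}{12}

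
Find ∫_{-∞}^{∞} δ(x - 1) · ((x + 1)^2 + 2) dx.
6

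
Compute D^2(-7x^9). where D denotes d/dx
- 504 x^{7}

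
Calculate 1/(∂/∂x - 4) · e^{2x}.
- \frac{e^{2 x}}{2}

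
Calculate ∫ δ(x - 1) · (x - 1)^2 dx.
0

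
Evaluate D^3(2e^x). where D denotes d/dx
2 e^{x}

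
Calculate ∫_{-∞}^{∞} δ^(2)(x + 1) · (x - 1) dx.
0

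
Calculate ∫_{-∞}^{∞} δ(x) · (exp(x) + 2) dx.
3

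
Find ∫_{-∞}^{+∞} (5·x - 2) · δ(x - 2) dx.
8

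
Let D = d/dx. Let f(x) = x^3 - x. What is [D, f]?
3 x^{2} - 1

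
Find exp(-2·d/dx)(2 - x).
4 - x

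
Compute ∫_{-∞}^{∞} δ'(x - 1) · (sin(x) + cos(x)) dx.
- \cos{\left(1 \right)} + \sin{\left(1 \right)}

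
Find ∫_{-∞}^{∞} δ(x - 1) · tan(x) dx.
\tan{\left(1 \right)}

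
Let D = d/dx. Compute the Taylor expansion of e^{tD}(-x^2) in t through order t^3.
- t^{2} - 2 t x - x^{2}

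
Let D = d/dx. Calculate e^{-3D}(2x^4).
2 x^{4} - 24 x^{3} + 108 x^{2} - 216 x + 162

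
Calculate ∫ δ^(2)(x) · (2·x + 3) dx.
0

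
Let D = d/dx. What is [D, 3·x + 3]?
3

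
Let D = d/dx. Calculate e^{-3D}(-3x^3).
- 3 x^{3} + 27 x^{2} - 81 x + 81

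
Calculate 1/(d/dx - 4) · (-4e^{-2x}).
\frac{2 e^{- 2 x}}{3}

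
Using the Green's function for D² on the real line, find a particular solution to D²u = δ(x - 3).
\frac{|x - 3|}{2}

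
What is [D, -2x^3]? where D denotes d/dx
- 6 x^{2}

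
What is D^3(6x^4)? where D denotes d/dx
144 x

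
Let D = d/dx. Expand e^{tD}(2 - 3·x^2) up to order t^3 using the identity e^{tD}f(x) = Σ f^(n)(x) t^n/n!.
- 3 t^{2} - 6 t x - 3 x^{2} + 2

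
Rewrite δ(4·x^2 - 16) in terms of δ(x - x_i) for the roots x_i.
\frac{\delta(x - 2) + \delta(x + 2)}{16}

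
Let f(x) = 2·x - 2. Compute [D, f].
2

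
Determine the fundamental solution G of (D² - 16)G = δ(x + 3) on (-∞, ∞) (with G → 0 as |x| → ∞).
-\frac{e^{-4|x + 3|}}{8}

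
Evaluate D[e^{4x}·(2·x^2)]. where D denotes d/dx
4 x \left(2 x + 1\right) e^{4 x}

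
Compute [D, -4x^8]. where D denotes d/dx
- 32 x^{7}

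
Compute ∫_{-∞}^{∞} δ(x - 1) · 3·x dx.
3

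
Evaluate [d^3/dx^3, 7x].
21\frac{d^{2}}{dx^{2}}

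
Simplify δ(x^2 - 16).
\frac{\delta(x - 4) + \delta(x + 4)}{8}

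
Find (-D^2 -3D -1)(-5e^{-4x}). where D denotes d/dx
25 e^{- 4 x}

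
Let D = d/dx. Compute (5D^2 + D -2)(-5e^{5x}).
- 640 e^{5 x}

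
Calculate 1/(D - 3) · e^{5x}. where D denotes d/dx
\frac{e^{5 x}}{2}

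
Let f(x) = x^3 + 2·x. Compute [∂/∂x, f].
3 x^{2} + 2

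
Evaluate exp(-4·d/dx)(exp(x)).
e^{x - 4}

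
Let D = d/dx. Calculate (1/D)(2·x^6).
\frac{2 x^{7}}{7}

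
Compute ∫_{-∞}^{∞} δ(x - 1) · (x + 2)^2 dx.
9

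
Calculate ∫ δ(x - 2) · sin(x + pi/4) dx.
\sin{\left(\frac{\pi}{4} + 2 \right)}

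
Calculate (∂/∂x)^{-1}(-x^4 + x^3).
- \frac{x^{5}}{5} + \frac{x^{4}}{4}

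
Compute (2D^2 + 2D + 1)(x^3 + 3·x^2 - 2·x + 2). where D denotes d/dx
x^{3} + 9 x^{2} + 22 x + 10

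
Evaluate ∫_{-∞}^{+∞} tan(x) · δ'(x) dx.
-1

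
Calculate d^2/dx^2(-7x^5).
- 140 x^{3}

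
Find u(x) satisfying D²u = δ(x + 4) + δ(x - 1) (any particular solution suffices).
\frac{|x + 4|}{2} + \frac{|x - 1|}{2}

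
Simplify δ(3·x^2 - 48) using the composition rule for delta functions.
\frac{\delta(x - 4) + \delta(x + 4)}{24}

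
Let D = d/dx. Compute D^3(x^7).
210 x^{4}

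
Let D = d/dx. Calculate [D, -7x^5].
- 35 x^{4}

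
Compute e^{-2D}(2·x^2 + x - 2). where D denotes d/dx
2 x^{2} - 7 x + 4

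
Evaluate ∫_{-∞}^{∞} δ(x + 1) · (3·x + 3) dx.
0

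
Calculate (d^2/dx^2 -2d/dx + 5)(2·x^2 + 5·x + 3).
10 x^{2} + 17 x + 9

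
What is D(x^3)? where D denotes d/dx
3 x^{2}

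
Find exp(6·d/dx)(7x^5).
7 x^{5} + 210 x^{4} + 2520 x^{3} + 15120 x^{2} + 45360 x + 54432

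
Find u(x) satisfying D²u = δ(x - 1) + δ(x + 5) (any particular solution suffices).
\frac{|x - 1|}{2} + \frac{|x + 5|}{2}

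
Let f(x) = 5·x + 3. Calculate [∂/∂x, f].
5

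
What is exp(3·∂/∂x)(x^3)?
x^{3} + 9 x^{2} + 27 x + 27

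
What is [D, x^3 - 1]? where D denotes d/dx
3 x^{2}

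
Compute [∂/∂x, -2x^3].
- 6 x^{2}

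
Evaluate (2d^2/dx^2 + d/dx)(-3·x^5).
15 x^{3} \left(- x - 8\right)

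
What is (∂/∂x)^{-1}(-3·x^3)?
- \frac{3 x^{4}}{4}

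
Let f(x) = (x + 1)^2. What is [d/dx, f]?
2 x + 2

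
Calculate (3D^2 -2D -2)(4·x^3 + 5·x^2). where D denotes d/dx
- 8 x^{3} - 34 x^{2} + 52 x + 30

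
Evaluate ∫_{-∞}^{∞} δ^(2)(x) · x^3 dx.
0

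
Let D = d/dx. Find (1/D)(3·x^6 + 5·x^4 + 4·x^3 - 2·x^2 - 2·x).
\frac{3 x^{7}}{7} + x^{5} + x^{4} - \frac{2 x^{3}}{3} - x^{2}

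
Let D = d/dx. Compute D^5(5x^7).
12600 x^{2}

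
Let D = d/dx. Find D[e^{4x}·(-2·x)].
\left(- 8 x - 2\right) e^{4 x}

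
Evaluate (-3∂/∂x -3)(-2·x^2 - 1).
6 x^{2} + 12 x + 3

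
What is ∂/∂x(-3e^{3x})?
- 9 e^{3 x}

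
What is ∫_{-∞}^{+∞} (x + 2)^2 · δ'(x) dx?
-4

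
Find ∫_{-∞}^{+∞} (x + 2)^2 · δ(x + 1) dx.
1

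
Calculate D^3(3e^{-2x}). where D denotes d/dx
- 24 e^{- 2 x}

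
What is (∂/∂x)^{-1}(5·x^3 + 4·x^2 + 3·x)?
\frac{5 x^{4}}{4} + \frac{4 x^{3}}{3} + \frac{3 x^{2}}{2}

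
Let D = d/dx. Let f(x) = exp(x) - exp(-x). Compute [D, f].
2 \cosh{\left(x \right)}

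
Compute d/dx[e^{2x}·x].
\left(2 x + 1\right) e^{2 x}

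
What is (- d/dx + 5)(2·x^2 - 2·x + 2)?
10 x^{2} - 14 x + 12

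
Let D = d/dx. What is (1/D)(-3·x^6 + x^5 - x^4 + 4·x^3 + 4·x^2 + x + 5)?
- \frac{3 x^{7}}{7} + \frac{x^{6}}{6} - \frac{x^{5}}{5} + x^{4} + \frac{4 x^{3}}{3} + \frac{x^{2}}{2} + 5 x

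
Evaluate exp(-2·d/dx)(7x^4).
7 x^{4} - 56 x^{3} + 168 x^{2} - 224 x + 112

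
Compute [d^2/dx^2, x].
2\frac{d}{dx}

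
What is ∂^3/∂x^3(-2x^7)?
- 420 x^{4}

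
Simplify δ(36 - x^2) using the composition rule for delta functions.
\frac{\delta(x - 6) + \delta(x + 6)}{12}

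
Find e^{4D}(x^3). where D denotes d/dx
x^{3} + 12 x^{2} + 48 x + 64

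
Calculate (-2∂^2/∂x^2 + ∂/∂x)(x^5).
5 x^{3} \left(x - 8\right)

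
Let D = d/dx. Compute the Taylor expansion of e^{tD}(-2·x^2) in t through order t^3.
- 2 t^{2} - 4 t x - 2 x^{2}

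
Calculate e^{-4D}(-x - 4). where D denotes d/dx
- x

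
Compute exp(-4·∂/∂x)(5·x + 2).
5 x - 18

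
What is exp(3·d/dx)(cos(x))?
\cos{\left(x + 3 \right)}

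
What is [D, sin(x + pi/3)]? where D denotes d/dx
\cos{\left(x + \frac{\pi}{3} \right)}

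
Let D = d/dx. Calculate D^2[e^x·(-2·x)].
2 \left(- x - 2\right) e^{x}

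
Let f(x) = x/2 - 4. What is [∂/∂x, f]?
\frac{1}{2}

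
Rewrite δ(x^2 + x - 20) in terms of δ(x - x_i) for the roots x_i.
\frac{\delta(x + 5) + \delta(x - 4)}{9}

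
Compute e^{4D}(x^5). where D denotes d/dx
x^{5} + 20 x^{4} + 160 x^{3} + 640 x^{2} + 1280 x + 1024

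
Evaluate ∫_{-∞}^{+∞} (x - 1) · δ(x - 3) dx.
2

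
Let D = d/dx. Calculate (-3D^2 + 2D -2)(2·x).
4 - 4 x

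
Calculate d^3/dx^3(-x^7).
- 210 x^{4}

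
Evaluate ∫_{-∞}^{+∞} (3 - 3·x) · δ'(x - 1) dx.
3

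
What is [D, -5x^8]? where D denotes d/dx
- 40 x^{7}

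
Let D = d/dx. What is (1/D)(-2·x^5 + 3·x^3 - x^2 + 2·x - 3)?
- \frac{x^{6}}{3} + \frac{3 x^{4}}{4} - \frac{x^{3}}{3} + x^{2} - 3 x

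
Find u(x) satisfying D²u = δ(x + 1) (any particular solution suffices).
\frac{|x + 1|}{2}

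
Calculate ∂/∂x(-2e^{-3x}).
6 e^{- 3 x}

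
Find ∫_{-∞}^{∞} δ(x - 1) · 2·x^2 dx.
2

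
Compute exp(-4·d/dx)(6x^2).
6 x^{2} - 48 x + 96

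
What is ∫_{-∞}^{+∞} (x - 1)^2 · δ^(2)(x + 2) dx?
2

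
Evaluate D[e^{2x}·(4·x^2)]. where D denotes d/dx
8 x \left(x + 1\right) e^{2 x}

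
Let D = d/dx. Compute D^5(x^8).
6720 x^{3}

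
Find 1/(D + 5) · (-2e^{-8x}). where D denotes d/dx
\frac{2 e^{- 8 x}}{3}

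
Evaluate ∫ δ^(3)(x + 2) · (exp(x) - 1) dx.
- \frac{1}{e^{2}}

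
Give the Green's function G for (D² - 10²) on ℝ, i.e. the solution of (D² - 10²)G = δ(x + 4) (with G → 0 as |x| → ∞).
-\frac{e^{-10|x + 4|}}{20}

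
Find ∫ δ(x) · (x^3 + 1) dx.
1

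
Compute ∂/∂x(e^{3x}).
3 e^{3 x}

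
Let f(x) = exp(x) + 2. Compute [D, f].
e^{x}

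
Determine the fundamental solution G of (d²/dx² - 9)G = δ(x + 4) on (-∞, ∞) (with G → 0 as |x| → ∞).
-\frac{e^{-3|x + 4|}}{6}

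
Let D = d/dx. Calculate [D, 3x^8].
24 x^{7}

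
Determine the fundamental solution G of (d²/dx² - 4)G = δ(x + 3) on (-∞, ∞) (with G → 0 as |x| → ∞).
-\frac{e^{-2|x + 3|}}{4}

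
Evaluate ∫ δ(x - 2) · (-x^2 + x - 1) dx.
-3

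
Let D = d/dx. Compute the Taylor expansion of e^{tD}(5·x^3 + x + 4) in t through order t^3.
5 t^{3} + 15 t^{2} x + t \left(15 x^{2} + 1\right) + 5 x^{3} + x + 4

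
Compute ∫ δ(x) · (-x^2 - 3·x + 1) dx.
1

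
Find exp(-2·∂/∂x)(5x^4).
5 x^{4} - 40 x^{3} + 120 x^{2} - 160 x + 80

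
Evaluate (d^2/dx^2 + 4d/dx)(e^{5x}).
45 e^{5 x}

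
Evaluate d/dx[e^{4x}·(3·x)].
\left(12 x + 3\right) e^{4 x}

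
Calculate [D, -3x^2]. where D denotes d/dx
- 6 x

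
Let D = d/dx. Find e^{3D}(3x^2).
3 x^{2} + 18 x + 27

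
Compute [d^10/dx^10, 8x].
80\frac{d^{9}}{dx^{9}}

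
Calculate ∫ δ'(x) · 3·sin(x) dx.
-3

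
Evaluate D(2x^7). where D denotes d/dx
14 x^{6}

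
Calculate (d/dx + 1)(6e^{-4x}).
- 18 e^{- 4 x}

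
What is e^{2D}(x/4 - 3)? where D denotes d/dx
\frac{x}{4} - \frac{5}{2}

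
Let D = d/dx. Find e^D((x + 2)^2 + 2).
x^{2} + 6 x + 11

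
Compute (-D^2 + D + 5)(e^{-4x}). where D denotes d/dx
- 15 e^{- 4 x}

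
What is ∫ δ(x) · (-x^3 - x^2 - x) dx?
0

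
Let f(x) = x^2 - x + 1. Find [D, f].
2 x - 1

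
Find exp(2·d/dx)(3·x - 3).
3 x + 3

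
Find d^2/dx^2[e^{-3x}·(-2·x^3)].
6 x \left(- 3 x^{2} + 6 x - 2\right) e^{- 3 x}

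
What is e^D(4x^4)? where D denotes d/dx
4 x^{4} + 16 x^{3} + 24 x^{2} + 16 x + 4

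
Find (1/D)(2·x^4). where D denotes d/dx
\frac{2 x^{5}}{5}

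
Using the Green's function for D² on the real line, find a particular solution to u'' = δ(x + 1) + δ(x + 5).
\frac{|x + 1|}{2} + \frac{|x + 5|}{2}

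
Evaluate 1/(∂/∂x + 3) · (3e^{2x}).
\frac{3 e^{2 x}}{5}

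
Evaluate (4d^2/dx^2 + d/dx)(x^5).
5 x^{3} \left(x + 16\right)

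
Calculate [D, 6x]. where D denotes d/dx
6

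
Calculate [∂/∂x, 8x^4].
32 x^{3}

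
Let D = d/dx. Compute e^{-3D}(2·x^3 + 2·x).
2 x^{3} - 18 x^{2} + 56 x - 60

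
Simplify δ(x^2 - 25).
\frac{\delta(x - 5) + \delta(x + 5)}{10}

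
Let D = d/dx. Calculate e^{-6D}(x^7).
x^{7} - 42 x^{6} + 756 x^{5} - 7560 x^{4} + 45360 x^{3} - 163296 x^{2} + 326592 x - 279936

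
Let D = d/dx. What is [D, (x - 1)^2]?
2 x - 2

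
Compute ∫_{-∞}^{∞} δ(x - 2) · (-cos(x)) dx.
- \cos{\left(2 \right)}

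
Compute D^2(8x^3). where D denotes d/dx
48 x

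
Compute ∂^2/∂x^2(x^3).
6 x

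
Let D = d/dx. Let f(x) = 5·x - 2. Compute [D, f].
5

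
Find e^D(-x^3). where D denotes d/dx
- x^{3} - 3 x^{2} - 3 x - 1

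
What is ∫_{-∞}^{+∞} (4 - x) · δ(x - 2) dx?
2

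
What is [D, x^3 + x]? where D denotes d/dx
3 x^{2} + 1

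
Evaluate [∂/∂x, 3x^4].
12 x^{3}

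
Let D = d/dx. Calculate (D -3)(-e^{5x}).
- 2 e^{5 x}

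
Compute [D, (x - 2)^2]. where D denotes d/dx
2 x - 4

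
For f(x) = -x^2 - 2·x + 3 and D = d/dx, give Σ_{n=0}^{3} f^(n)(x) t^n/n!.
- t^{2} - 2 t \left(x + 1\right) - x^{2} - 2 x + 3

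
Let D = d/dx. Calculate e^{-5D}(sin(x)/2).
\frac{\sin{\left(x - 5 \right)}}{2}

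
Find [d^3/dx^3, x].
3\frac{d^{2}}{dx^{2}}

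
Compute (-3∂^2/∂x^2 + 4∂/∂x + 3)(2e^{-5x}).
- 184 e^{- 5 x}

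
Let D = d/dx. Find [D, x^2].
2 x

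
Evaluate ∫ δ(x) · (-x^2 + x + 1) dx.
1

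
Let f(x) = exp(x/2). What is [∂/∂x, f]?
\frac{e^{\frac{x}{2}}}{2}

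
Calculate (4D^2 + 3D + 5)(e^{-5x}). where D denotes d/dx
90 e^{- 5 x}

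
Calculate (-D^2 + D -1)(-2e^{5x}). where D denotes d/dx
42 e^{5 x}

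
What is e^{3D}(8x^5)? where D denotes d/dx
8 x^{5} + 120 x^{4} + 720 x^{3} + 2160 x^{2} + 3240 x + 1944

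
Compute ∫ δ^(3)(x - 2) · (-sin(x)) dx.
- \cos{\left(2 \right)}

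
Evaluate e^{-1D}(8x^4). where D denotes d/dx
8 x^{4} - 32 x^{3} + 48 x^{2} - 32 x + 8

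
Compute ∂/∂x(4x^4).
16 x^{3}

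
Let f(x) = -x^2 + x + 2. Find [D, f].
1 - 2 x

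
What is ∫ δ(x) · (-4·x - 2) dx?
-2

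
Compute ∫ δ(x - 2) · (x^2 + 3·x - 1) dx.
9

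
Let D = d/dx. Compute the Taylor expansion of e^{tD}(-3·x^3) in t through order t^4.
- 3 t^{3} - 9 t^{2} x - 9 t x^{2} - 3 x^{3}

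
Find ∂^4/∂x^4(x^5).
120 x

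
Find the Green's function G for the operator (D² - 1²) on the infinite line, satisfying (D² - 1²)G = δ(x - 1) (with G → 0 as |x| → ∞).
-\frac{e^{-|x - 1|}}{2}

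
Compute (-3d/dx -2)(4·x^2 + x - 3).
- 8 x^{2} - 26 x + 3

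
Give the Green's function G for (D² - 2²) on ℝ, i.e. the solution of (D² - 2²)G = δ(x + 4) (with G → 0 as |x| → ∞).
-\frac{e^{-2|x + 4|}}{4}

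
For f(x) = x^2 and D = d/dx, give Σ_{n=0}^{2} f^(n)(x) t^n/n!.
t^{2} + 2 t x + x^{2}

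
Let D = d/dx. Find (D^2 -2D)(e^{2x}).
0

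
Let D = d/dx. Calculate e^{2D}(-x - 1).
- x - 3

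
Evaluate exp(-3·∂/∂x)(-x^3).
- x^{3} + 9 x^{2} - 27 x + 27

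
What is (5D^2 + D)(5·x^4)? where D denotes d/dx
20 x^{2} \left(x + 15\right)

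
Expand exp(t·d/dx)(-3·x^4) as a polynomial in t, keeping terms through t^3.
3 x \left(- 4 t^{3} - 6 t^{2} x - 4 t x^{2} - x^{3}\right)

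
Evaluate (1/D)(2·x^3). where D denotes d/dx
\frac{x^{4}}{2}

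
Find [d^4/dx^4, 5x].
20\frac{d^{3}}{dx^{3}}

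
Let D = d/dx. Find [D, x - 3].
1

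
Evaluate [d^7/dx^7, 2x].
14\frac{d^{6}}{dx^{6}}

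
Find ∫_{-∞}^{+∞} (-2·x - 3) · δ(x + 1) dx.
-1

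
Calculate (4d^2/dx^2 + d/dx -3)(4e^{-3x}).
120 e^{- 3 x}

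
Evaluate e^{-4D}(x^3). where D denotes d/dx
x^{3} - 12 x^{2} + 48 x - 64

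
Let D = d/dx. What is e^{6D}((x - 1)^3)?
x^{3} + 15 x^{2} + 75 x + 125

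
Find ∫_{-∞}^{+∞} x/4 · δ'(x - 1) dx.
- \frac{1}{4}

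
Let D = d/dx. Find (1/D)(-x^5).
- \frac{x^{6}}{6}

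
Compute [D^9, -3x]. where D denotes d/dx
-27D^{8}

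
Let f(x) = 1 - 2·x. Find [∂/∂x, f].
-2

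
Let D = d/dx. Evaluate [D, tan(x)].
\frac{1}{\cos^{2}{\left(x \right)}}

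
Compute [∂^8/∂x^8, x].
8\frac{d^{7}}{dx^{7}}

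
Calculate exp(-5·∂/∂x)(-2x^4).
- 2 x^{4} + 40 x^{3} - 300 x^{2} + 1000 x - 1250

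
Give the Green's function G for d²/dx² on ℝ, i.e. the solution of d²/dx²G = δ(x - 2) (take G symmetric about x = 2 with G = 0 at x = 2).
\frac{|x - 2|}{2}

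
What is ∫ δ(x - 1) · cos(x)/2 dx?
\frac{\cos{\left(1 \right)}}{2}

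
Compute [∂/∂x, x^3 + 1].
3 x^{2}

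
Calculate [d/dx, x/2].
\frac{1}{2}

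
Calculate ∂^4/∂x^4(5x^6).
1800 x^{2}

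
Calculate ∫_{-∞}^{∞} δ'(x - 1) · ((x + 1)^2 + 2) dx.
-4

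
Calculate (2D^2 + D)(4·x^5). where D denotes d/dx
20 x^{3} \left(x + 8\right)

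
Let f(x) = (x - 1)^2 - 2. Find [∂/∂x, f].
2 x - 2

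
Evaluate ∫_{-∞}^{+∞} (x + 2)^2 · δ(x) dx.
4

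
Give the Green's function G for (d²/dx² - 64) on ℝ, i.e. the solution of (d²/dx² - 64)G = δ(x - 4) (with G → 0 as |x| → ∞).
-\frac{e^{-8|x - 4|}}{16}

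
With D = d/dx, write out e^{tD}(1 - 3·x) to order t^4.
- 3 t - 3 x + 1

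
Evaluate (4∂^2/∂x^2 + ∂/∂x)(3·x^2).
6 x + 24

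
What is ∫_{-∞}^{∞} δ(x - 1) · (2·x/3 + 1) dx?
\frac{5}{3}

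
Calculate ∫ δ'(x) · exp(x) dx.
-1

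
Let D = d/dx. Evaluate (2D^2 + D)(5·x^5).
25 x^{3} \left(x + 8\right)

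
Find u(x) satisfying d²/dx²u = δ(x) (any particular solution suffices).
\frac{|x|}{2}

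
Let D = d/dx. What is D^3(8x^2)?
0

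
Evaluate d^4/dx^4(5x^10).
25200 x^{6}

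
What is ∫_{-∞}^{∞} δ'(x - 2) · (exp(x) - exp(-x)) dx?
- 2 \cosh{\left(2 \right)}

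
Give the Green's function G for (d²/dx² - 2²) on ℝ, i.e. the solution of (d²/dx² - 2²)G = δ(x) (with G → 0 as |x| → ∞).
-\frac{e^{-2|x|}}{4}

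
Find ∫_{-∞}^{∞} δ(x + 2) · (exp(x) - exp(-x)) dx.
- 2 \sinh{\left(2 \right)}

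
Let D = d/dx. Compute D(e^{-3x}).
- 3 e^{- 3 x}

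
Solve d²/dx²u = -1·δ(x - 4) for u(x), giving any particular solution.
-\frac{|x - 4|}{2}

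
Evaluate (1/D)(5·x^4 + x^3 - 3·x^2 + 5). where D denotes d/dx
x^{5} + \frac{x^{4}}{4} - x^{3} + 5 x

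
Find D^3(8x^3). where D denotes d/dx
48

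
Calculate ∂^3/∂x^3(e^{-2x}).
- 8 e^{- 2 x}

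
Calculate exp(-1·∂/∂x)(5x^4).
5 x^{4} - 20 x^{3} + 30 x^{2} - 20 x + 5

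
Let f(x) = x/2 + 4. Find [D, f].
\frac{1}{2}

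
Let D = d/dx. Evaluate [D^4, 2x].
8D^{3}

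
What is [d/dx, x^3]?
3 x^{2}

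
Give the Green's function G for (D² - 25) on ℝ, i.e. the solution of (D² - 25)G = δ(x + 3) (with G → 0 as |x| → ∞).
-\frac{e^{-5|x + 3|}}{10}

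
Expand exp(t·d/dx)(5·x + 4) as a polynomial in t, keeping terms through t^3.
5 t + 5 x + 4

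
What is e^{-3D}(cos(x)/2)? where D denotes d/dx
\frac{\cos{\left(x - 3 \right)}}{2}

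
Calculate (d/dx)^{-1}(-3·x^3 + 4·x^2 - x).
- \frac{3 x^{4}}{4} + \frac{4 x^{3}}{3} - \frac{x^{2}}{2}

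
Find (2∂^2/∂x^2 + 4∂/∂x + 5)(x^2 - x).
x \left(5 x + 3\right)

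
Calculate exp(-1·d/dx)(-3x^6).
- 3 x^{6} + 18 x^{5} - 45 x^{4} + 60 x^{3} - 45 x^{2} + 18 x - 3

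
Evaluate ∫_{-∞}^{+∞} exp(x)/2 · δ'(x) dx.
- \frac{1}{2}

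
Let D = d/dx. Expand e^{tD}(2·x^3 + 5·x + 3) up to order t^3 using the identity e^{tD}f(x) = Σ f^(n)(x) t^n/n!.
2 t^{3} + 6 t^{2} x + t \left(6 x^{2} + 5\right) + 2 x^{3} + 5 x + 3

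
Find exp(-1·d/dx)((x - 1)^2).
x^{2} - 4 x + 4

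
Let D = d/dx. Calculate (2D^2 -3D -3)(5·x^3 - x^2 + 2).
- 15 x^{3} - 42 x^{2} + 66 x - 10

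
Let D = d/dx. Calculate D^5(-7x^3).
0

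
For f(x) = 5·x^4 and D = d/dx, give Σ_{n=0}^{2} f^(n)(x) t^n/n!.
5 x^{2} \left(6 t^{2} + 4 t x + x^{2}\right)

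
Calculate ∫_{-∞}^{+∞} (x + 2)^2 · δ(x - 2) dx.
16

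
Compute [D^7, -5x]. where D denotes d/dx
-35D^{6}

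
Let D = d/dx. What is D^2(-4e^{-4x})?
- 64 e^{- 4 x}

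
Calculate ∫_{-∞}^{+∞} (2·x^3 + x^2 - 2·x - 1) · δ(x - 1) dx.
0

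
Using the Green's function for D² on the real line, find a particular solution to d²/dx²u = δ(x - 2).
\frac{|x - 2|}{2}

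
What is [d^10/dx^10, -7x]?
-70\frac{d^{9}}{dx^{9}}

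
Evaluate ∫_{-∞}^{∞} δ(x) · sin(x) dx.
0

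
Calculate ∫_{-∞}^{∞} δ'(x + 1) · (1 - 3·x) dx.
3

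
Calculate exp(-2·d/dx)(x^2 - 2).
x^{2} - 4 x + 2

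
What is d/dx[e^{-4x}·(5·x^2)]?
10 x \left(1 - 2 x\right) e^{- 4 x}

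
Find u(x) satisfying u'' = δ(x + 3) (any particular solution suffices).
\frac{|x + 3|}{2}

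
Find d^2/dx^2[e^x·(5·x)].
5 \left(x + 2\right) e^{x}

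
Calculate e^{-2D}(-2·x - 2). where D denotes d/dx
2 - 2 x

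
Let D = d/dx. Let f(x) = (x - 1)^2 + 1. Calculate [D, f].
2 x - 2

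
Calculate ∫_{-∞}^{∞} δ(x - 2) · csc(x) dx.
\csc{\left(2 \right)}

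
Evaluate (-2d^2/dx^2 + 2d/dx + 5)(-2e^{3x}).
14 e^{3 x}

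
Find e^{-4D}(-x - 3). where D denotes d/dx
1 - x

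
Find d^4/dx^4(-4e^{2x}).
- 64 e^{2 x}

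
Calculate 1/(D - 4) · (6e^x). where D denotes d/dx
- 2 e^{x}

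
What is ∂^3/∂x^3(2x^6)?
240 x^{3}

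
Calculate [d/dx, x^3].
3 x^{2}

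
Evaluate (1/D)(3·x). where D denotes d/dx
\frac{3 x^{2}}{2}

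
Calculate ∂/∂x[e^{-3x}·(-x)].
\left(3 x - 1\right) e^{- 3 x}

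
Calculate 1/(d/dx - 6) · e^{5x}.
- e^{5 x}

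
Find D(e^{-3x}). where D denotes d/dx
- 3 e^{- 3 x}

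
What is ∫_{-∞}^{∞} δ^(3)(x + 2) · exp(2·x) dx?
- \frac{8}{e^{4}}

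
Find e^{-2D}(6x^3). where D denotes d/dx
6 x^{3} - 36 x^{2} + 72 x - 48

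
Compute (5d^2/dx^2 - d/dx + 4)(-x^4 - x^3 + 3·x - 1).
- 4 x^{4} - 57 x^{2} - 18 x - 7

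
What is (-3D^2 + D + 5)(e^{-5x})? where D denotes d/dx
- 75 e^{- 5 x}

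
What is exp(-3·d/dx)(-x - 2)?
1 - x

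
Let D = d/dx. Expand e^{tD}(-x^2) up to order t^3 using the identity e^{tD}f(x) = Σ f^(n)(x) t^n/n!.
- t^{2} - 2 t x - x^{2}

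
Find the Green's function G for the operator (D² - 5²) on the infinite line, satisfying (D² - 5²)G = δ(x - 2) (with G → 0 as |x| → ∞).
-\frac{e^{-5|x - 2|}}{10}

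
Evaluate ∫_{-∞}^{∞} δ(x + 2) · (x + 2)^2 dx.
0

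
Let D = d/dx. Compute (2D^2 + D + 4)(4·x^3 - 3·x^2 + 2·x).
16 x^{3} + 50 x - 10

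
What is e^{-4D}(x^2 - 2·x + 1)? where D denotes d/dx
x^{2} - 10 x + 25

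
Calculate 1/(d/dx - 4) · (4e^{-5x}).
- \frac{4 e^{- 5 x}}{9}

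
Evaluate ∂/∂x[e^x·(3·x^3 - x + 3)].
\left(3 x^{3} + 9 x^{2} - x + 2\right) e^{x}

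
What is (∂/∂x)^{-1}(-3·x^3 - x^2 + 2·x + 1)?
- \frac{3 x^{4}}{4} - \frac{x^{3}}{3} + x^{2} + x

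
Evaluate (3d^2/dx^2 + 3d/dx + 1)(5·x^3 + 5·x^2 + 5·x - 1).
5 x^{3} + 50 x^{2} + 125 x + 44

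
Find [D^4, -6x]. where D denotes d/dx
-24D^{3}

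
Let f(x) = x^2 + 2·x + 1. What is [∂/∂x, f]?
2 x + 2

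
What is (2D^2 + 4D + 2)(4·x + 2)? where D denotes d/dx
8 x + 20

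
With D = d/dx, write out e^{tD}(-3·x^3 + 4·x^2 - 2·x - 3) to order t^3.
- 3 t^{3} - t^{2} \left(9 x - 4\right) - t \left(9 x^{2} - 8 x + 2\right) - 3 x^{3} + 4 x^{2} - 2 x - 3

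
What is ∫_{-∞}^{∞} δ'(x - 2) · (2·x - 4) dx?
-2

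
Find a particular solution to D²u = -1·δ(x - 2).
-\frac{|x - 2|}{2}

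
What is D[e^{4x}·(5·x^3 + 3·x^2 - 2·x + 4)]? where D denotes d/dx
\left(20 x^{3} + 27 x^{2} - 2 x + 14\right) e^{4 x}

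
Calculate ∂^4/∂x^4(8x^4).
192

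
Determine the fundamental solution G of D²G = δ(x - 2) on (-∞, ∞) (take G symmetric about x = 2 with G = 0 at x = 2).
\frac{|x - 2|}{2}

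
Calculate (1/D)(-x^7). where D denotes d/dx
- \frac{x^{8}}{8}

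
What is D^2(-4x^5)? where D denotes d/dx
- 80 x^{3}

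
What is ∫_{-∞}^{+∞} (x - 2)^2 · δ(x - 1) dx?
1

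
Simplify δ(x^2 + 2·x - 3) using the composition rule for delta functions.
\frac{\delta(x + 3) + \delta(x - 1)}{4}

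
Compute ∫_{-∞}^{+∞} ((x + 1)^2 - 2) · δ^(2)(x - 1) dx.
2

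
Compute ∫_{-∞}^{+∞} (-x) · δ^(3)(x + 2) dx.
0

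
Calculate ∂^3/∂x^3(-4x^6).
- 480 x^{3}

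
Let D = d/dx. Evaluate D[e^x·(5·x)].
5 \left(x + 1\right) e^{x}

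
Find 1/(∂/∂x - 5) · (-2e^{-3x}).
\frac{e^{- 3 x}}{4}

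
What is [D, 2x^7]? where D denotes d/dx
14 x^{6}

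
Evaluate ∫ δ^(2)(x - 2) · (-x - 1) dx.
0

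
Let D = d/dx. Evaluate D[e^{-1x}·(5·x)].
5 \left(1 - x\right) e^{- x}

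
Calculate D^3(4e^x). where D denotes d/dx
4 e^{x}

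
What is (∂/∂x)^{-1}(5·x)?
\frac{5 x^{2}}{2}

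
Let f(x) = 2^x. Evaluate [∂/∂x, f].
2^{x} \log{\left(2 \right)}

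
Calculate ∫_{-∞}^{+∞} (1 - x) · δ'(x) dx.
1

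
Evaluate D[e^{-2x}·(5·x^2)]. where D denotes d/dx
10 x \left(1 - x\right) e^{- 2 x}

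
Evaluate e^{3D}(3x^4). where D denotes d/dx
3 x^{4} + 36 x^{3} + 162 x^{2} + 324 x + 243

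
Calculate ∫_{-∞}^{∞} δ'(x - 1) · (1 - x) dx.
1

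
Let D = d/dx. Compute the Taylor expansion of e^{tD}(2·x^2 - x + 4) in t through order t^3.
2 t^{2} + t \left(4 x - 1\right) + 2 x^{2} - x + 4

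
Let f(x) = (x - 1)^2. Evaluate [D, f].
2 x - 2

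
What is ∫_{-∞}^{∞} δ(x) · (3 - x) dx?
3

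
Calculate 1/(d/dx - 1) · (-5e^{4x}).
- \frac{5 e^{4 x}}{3}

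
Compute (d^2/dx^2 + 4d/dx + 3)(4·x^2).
12 x^{2} + 32 x + 8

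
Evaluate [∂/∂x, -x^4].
- 4 x^{3}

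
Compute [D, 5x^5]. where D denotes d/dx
25 x^{4}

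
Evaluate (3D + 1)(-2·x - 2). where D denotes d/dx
- 2 x - 8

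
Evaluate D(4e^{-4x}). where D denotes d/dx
- 16 e^{- 4 x}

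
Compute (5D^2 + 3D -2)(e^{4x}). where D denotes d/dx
90 e^{4 x}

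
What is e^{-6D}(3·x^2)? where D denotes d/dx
3 x^{2} - 36 x + 108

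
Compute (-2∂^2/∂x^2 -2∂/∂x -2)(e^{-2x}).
- 6 e^{- 2 x}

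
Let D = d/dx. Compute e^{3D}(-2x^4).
- 2 x^{4} - 24 x^{3} - 108 x^{2} - 216 x - 162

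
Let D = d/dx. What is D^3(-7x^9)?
- 3528 x^{6}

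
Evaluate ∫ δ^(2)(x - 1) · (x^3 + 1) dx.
6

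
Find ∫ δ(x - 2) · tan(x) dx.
\tan{\left(2 \right)}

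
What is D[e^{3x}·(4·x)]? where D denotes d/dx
\left(12 x + 4\right) e^{3 x}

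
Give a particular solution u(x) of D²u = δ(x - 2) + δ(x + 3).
\frac{|x - 2|}{2} + \frac{|x + 3|}{2}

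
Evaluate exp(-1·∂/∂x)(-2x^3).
- 2 x^{3} + 6 x^{2} - 6 x + 2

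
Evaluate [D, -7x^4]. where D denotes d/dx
- 28 x^{3}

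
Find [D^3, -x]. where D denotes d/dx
-3D^{2}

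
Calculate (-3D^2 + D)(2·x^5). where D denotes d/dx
10 x^{3} \left(x - 12\right)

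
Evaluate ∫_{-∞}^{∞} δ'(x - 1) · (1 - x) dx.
1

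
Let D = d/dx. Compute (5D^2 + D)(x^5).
5 x^{3} \left(x + 20\right)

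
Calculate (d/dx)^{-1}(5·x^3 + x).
\frac{5 x^{4}}{4} + \frac{x^{2}}{2}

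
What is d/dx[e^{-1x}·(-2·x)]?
2 \left(x - 1\right) e^{- x}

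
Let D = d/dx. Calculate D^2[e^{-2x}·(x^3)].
2 x \left(2 x^{2} - 6 x + 3\right) e^{- 2 x}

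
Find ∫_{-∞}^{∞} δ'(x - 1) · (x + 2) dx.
-1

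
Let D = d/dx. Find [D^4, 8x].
32D^{3}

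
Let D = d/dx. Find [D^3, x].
3D^{2}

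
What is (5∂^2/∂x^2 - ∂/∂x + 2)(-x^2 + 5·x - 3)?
- 2 x^{2} + 12 x - 21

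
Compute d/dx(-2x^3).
- 6 x^{2}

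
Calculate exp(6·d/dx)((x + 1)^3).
x^{3} + 21 x^{2} + 147 x + 343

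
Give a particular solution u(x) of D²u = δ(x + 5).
\frac{|x + 5|}{2}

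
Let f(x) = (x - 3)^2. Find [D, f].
2 x - 6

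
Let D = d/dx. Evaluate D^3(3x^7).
630 x^{4}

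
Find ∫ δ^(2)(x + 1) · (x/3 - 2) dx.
0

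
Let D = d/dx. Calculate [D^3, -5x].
-15D^{2}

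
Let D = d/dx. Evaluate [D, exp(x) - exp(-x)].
2 \cosh{\left(x \right)}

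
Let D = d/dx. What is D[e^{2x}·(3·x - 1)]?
\left(6 x + 1\right) e^{2 x}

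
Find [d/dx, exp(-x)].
- e^{- x}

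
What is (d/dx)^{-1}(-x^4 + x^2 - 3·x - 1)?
- \frac{x^{5}}{5} + \frac{x^{3}}{3} - \frac{3 x^{2}}{2} - x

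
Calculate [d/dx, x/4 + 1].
\frac{1}{4}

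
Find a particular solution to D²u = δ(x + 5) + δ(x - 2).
\frac{|x + 5|}{2} + \frac{|x - 2|}{2}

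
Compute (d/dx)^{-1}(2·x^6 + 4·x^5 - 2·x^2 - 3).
\frac{2 x^{7}}{7} + \frac{2 x^{6}}{3} - \frac{2 x^{3}}{3} - 3 x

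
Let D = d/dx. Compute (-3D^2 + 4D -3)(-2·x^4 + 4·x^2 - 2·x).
6 x^{4} - 32 x^{3} + 60 x^{2} + 38 x - 32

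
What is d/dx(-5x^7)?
- 35 x^{6}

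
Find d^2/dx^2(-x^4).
- 12 x^{2}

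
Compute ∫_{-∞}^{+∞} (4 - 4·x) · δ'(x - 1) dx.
4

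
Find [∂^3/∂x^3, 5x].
15\frac{d^{2}}{dx^{2}}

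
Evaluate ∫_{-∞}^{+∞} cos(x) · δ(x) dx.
1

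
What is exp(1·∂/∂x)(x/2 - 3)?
\frac{x}{2} - \frac{5}{2}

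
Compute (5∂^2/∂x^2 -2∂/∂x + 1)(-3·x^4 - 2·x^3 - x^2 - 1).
- 3 x^{4} + 22 x^{3} - 169 x^{2} - 56 x - 11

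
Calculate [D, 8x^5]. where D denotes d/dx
40 x^{4}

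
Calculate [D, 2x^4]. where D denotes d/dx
8 x^{3}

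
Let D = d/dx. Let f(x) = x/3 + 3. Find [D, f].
\frac{1}{3}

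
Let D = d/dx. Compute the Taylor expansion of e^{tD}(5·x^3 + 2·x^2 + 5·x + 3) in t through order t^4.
5 t^{3} + t^{2} \left(15 x + 2\right) + t \left(15 x^{2} + 4 x + 5\right) + 5 x^{3} + 2 x^{2} + 5 x + 3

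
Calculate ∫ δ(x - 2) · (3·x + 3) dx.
9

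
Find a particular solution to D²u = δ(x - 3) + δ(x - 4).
\frac{|x - 3|}{2} + \frac{|x - 4|}{2}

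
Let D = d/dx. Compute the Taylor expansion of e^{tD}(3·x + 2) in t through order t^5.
3 t + 3 x + 2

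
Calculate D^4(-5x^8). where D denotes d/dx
- 8400 x^{4}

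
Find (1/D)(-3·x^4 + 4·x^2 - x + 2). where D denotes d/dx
- \frac{3 x^{5}}{5} + \frac{4 x^{3}}{3} - \frac{x^{2}}{2} + 2 x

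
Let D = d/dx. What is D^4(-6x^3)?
0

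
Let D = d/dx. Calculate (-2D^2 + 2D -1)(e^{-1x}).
- 5 e^{- x}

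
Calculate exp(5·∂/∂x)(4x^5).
4 x^{5} + 100 x^{4} + 1000 x^{3} + 5000 x^{2} + 12500 x + 12500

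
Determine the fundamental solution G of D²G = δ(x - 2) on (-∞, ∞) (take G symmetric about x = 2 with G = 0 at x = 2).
\frac{|x - 2|}{2}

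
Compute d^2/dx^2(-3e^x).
- 3 e^{x}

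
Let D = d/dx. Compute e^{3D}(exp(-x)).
e^{- x - 3}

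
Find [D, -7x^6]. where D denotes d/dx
- 42 x^{5}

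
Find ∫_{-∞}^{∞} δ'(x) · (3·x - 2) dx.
-3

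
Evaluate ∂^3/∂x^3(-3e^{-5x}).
375 e^{- 5 x}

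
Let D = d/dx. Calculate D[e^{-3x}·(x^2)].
x \left(2 - 3 x\right) e^{- 3 x}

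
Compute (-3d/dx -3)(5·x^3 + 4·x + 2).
- 15 x^{3} - 45 x^{2} - 12 x - 18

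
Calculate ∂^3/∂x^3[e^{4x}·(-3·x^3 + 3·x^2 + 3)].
\left(- 192 x^{3} - 240 x^{2} + 72 x + 246\right) e^{4 x}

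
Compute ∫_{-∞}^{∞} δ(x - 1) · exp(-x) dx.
e^{-1}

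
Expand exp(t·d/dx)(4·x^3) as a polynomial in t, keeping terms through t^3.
4 t^{3} + 12 t^{2} x + 12 t x^{2} + 4 x^{3}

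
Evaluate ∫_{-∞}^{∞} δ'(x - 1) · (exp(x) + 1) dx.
- e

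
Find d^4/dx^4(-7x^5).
- 840 x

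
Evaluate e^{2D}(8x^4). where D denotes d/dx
8 x^{4} + 64 x^{3} + 192 x^{2} + 256 x + 128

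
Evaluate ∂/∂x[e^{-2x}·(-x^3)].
x^{2} \left(2 x - 3\right) e^{- 2 x}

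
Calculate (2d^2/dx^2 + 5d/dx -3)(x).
5 - 3 x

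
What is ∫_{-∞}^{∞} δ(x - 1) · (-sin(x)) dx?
- \sin{\left(1 \right)}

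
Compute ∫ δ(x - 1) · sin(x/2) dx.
\sin{\left(\frac{1}{2} \right)}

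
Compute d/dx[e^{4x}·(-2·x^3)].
x^{2} \left(- 8 x - 6\right) e^{4 x}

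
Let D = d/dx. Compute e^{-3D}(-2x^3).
- 2 x^{3} + 18 x^{2} - 54 x + 54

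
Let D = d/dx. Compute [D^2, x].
2D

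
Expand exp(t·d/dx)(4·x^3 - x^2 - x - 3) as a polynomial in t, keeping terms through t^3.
4 t^{3} + t^{2} \left(12 x - 1\right) - t \left(- 12 x^{2} + 2 x + 1\right) + 4 x^{3} - x^{2} - x - 3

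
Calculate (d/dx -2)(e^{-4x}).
- 6 e^{- 4 x}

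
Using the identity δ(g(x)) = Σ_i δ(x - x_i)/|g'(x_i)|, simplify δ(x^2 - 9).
\frac{\delta(x - 3) + \delta(x + 3)}{6}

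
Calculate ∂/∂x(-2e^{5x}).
- 10 e^{5 x}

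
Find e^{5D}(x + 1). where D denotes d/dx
x + 6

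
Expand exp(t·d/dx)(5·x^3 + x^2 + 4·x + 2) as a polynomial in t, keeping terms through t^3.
5 t^{3} + t^{2} \left(15 x + 1\right) + t \left(15 x^{2} + 2 x + 4\right) + 5 x^{3} + x^{2} + 4 x + 2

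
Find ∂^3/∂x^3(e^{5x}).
125 e^{5 x}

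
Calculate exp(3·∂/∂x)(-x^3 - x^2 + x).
- x^{3} - 10 x^{2} - 32 x - 33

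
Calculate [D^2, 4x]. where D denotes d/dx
8D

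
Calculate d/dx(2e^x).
2 e^{x}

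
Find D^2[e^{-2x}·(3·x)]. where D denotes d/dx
12 \left(x - 1\right) e^{- 2 x}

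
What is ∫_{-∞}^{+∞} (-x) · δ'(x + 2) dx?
1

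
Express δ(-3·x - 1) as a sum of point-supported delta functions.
\frac{\delta(x + 1/3)}{3}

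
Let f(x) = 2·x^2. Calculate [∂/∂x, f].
4 x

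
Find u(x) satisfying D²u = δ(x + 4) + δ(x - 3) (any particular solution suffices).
\frac{|x + 4|}{2} + \frac{|x - 3|}{2}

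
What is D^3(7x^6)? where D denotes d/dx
840 x^{3}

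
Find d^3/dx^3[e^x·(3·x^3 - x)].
\left(3 x^{3} + 27 x^{2} + 53 x + 15\right) e^{x}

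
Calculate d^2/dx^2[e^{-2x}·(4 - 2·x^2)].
4 \left(- 2 x^{2} + 4 x + 3\right) e^{- 2 x}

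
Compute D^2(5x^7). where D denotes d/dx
210 x^{5}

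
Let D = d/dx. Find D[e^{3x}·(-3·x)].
\left(- 9 x - 3\right) e^{3 x}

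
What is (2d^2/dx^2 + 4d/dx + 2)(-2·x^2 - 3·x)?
- 4 x^{2} - 22 x - 20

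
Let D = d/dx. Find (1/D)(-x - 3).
- \frac{x^{2}}{2} - 3 x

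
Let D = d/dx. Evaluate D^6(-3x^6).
-2160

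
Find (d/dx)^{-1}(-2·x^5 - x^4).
- \frac{x^{6}}{3} - \frac{x^{5}}{5}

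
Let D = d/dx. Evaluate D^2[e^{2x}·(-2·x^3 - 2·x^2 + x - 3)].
\left(- 8 x^{3} - 32 x^{2} - 24 x - 12\right) e^{2 x}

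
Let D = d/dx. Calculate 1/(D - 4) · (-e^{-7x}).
\frac{e^{- 7 x}}{11}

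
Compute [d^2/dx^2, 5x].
10\frac{d}{dx}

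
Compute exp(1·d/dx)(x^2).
x^{2} + 2 x + 1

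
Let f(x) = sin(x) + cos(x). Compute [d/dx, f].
- \sin{\left(x \right)} + \cos{\left(x \right)}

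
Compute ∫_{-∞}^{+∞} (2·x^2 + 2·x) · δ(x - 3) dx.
24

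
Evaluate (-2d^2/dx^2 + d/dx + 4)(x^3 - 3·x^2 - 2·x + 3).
4 x^{3} - 9 x^{2} - 26 x + 22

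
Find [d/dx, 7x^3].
21 x^{2}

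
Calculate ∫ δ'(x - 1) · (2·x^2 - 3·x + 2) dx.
-1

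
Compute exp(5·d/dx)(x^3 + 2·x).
x^{3} + 15 x^{2} + 77 x + 135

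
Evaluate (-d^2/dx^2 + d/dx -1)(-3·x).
3 x - 3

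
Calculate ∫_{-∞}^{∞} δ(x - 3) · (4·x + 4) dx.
16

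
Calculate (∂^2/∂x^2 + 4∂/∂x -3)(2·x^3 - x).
- 6 x^{3} + 24 x^{2} + 15 x - 4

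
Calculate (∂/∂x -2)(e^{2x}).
0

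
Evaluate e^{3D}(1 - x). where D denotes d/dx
- x - 2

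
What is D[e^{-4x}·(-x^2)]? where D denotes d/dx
2 x \left(2 x - 1\right) e^{- 4 x}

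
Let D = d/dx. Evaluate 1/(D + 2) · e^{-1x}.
e^{- x}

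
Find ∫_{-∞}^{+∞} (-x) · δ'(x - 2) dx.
1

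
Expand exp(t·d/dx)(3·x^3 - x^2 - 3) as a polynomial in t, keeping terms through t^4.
3 t^{3} + t^{2} \left(9 x - 1\right) + t x \left(9 x - 2\right) + 3 x^{3} - x^{2} - 3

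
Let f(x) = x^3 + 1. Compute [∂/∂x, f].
3 x^{2}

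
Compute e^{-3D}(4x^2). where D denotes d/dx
4 x^{2} - 24 x + 36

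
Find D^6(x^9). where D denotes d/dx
60480 x^{3}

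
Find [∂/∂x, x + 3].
1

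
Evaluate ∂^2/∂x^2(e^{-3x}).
9 e^{- 3 x}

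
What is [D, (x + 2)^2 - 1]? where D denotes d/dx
2 x + 4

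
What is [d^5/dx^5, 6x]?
30\frac{d^{4}}{dx^{4}}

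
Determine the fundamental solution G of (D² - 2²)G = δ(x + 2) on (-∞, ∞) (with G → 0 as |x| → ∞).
-\frac{e^{-2|x + 2|}}{4}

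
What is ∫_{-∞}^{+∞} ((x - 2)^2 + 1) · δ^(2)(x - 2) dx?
2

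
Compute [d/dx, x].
1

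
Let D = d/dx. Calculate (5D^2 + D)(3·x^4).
12 x^{2} \left(x + 15\right)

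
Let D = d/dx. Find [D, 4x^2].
8 x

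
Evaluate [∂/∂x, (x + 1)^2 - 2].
2 x + 2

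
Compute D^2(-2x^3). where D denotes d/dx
- 12 x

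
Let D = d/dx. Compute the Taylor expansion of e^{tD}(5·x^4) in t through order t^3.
5 x \left(4 t^{3} + 6 t^{2} x + 4 t x^{2} + x^{3}\right)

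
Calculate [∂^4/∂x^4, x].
4\frac{d^{3}}{dx^{3}}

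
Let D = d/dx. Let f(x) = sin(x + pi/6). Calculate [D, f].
\cos{\left(x + \frac{\pi}{6} \right)}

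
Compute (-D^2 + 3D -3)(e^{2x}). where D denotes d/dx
- e^{2 x}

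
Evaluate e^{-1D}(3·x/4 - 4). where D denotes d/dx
\frac{3 x}{4} - \frac{19}{4}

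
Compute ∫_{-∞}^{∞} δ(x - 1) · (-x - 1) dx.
-2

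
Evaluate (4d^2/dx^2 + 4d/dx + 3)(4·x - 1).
12 x + 13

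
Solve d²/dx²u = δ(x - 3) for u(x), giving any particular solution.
\frac{|x - 3|}{2}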